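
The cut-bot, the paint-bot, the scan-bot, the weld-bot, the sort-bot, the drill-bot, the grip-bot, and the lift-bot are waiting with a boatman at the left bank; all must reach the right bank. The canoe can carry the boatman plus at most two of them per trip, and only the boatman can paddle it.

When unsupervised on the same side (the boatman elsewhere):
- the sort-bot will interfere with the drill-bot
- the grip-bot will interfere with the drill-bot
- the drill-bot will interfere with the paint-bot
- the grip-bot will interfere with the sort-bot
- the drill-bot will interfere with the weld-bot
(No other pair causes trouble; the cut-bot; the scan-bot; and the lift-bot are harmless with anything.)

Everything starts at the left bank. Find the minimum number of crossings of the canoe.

Counting alone: the boatman can take at most 2 across per trip to the right bank, so moving all 8 needs at least 4 loaded trips out, with a return between consecutive ones — at least 7 crossings.
The safety rule pushes this higher. Following every safe sequence of crossings, the most of the 8 that can be at the right bank as the canoe arrives there on crossings 7, 9, 11 is 5, 6, 7 respectively — never all 8.
So no plan with fewer than 13 crossings exists, and this one achieves 13:
1. Boatman goes to the right bank with the drill-bot and the sort-bot.  [the left bank: the cut-bot, the grip-bot, the lift-bot, the paint-bot, the scan-bot, the weld-bot | the right bank: the drill-bot, the sort-bot]
2. Boatman goes back to the left bank with the sort-bot.  [the left bank: the cut-bot, the grip-bot, the lift-bot, the paint-bot, the scan-bot, the sort-bot, the weld-bot | the right bank: the drill-bot]
3. Boatman goes to the right bank with the cut-bot and the sort-bot.  [the left bank: the grip-bot, the lift-bot, the paint-bot, the scan-bot, the weld-bot | the right bank: the cut-bot, the drill-bot, the sort-bot]
4. Boatman goes back to the left bank with the sort-bot.  [the left bank: the grip-bot, the lift-bot, the paint-bot, the scan-bot, the sort-bot, the weld-bot | the right bank: the cut-bot, the drill-bot]
5. Boatman goes to the right bank with the paint-bot and the sort-bot.  [the left bank: the grip-bot, the lift-bot, the scan-bot, the weld-bot | the right bank: the cut-bot, the drill-bot, the paint-bot, the sort-bot]
6. Boatman goes back to the left bank with the drill-bot.  [the left bank: the drill-bot, the grip-bot, the lift-bot, the scan-bot, the weld-bot | the right bank: the cut-bot, the paint-bot, the sort-bot]
7. Boatman goes to the right bank with the drill-bot and the scan-bot.  [the left bank: the grip-bot, the lift-bot, the weld-bot | the right bank: the cut-bot, the drill-bot, the paint-bot, the scan-bot, the sort-bot]
8. Boatman goes back to the left bank with the drill-bot.  [the left bank: the drill-bot, the grip-bot, the lift-bot, the weld-bot | the right bank: the cut-bot, the paint-bot, the scan-bot, the sort-bot]
9. Boatman goes to the right bank with the drill-bot and the weld-bot.  [the left bank: the grip-bot, the lift-bot | the right bank: the cut-bot, the drill-bot, the paint-bot, the scan-bot, the sort-bot, the weld-bot]
10. Boatman goes back to the left bank with the drill-bot.  [the left bank: the drill-bot, the grip-bot, the lift-bot | the right bank: the cut-bot, the paint-bot, the scan-bot, the sort-bot, the weld-bot]
11. Boatman goes to the right bank with the drill-bot and the lift-bot.  [the left bank: the grip-bot | the right bank: the cut-bot, the drill-bot, the lift-bot, the paint-bot, the scan-bot, the sort-bot, the weld-bot]
12. Boatman goes back to the left bank with the drill-bot.  [the left bank: the drill-bot, the grip-bot | the right bank: the cut-bot, the lift-bot, the paint-bot, the scan-bot, the sort-bot, the weld-bot]
13. Boatman goes to the right bank with the drill-bot and the grip-bot.  [the left bank: — | the right bank: the cut-bot, the drill-bot, the grip-bot, the lift-bot, the paint-bot, the scan-bot, the sort-bot, the weld-bot]

13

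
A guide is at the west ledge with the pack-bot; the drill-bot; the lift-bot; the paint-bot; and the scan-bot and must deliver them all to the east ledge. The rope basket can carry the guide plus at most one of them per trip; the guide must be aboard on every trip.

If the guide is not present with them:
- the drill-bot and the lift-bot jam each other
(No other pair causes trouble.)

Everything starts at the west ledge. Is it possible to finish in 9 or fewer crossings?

Yes

Yes — this plan uses 9 crossings (≤ 9):
1. Guide goes to the east ledge with the drill-bot.  [the west ledge: the lift-bot, the pack-bot, the paint-bot, the scan-bot | the east ledge: the drill-bot]
2. Guide goes back to the west ledge alone.  [the west ledge: the lift-bot, the pack-bot, the paint-bot, the scan-bot | the east ledge: the drill-bot]
3. Guide goes to the east ledge with the pack-bot.  [the west ledge: the lift-bot, the paint-bot, the scan-bot | the east ledge: the drill-bot, the pack-bot]
4. Guide goes back to the west ledge alone.  [the west ledge: the lift-bot, the paint-bot, the scan-bot | the east ledge: the drill-bot, the pack-bot]
5. Guide goes to the east ledge with the paint-bot.  [the west ledge: the lift-bot, the scan-bot | the east ledge: the drill-bot, the pack-bot, the paint-bot]
6. Guide goes back to the west ledge alone.  [the west ledge: the lift-bot, the scan-bot | the east ledge: the drill-bot, the pack-bot, the paint-bot]
7. Guide goes to the east ledge with the scan-bot.  [the west ledge: the lift-bot | the east ledge: the drill-bot, the pack-bot, the paint-bot, the scan-bot]
8. Guide goes back to the west ledge alone.  [the west ledge: the lift-bot | the east ledge: the drill-bot, the pack-bot, the paint-bot, the scan-bot]
9. Guide goes to the east ledge with the lift-bot.  [the west ledge: — | the east ledge: the drill-bot, the lift-bot, the pack-bot, the paint-bot, the scan-bot]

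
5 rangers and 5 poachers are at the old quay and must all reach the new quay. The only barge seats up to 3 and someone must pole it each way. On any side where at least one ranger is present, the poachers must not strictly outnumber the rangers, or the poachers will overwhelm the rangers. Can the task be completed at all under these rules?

Yes

1. 2 poachers → the new quay.  (the old quay: 5R 3P; the new quay: 0R 2P)
2. 1 poacher ← the old quay.  (the old quay: 5R 4P; the new quay: 0R 1P)
3. 3 poachers → the new quay.  (the old quay: 5R 1P; the new quay: 0R 4P)
4. 1 poacher ← the old quay.  (the old quay: 5R 2P; the new quay: 0R 3P)
5. 3 rangers → the new quay.  (the old quay: 2R 2P; the new quay: 3R 3P)
6. 1 ranger and 1 poacher ← the old quay.  (the old quay: 3R 3P; the new quay: 2R 2P)
7. 3 rangers → the new quay.  (the old quay: 0R 3P; the new quay: 5R 2P)
8. 1 poacher ← the old quay.  (the old quay: 0R 4P; the new quay: 5R 1P)
9. 2 poachers → the new quay.  (the old quay: 0R 2P; the new quay: 5R 3P)
10. 1 poacher ← the old quay.  (the old quay: 0R 3P; the new quay: 5R 2P)
11. 3 poachers → the new quay.  (the old quay: 0R 0P; the new quay: 5R 5P)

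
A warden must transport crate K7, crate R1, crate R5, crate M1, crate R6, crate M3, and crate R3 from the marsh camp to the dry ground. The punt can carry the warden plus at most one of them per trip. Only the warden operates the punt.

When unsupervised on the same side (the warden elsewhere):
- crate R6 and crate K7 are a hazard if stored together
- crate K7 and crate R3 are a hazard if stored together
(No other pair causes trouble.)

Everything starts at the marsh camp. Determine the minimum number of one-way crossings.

15

Counting alone: the warden can take at most 1 across per trip to the dry ground, so moving all 7 needs at least 7 loaded trips out, with a return between consecutive ones — at least 13 crossings.
The safety rule pushes this higher. Following every safe sequence of crossings, the most of the 7 that can be at the dry ground as the punt arrives there on crossing 13 is 6 — never all 7.
So no plan with fewer than 15 crossings exists, and this one achieves 15:
1. Warden goes to the dry ground with crate K7.  [the marsh camp: crate M1, crate M3, crate R1, crate R3, crate R5, crate R6 | the dry ground: crate K7]
2. Warden goes back to the marsh camp alone.  [the marsh camp: crate M1, crate M3, crate R1, crate R3, crate R5, crate R6 | the dry ground: crate K7]
3. Warden goes to the dry ground with crate R1.  [the marsh camp: crate M1, crate M3, crate R3, crate R5, crate R6 | the dry ground: crate K7, crate R1]
4. Warden goes back to the marsh camp alone.  [the marsh camp: crate M1, crate M3, crate R3, crate R5, crate R6 | the dry ground: crate K7, crate R1]
5. Warden goes to the dry ground with crate R5.  [the marsh camp: crate M1, crate M3, crate R3, crate R6 | the dry ground: crate K7, crate R1, crate R5]
6. Warden goes back to the marsh camp alone.  [the marsh camp: crate M1, crate M3, crate R3, crate R6 | the dry ground: crate K7, crate R1, crate R5]
7. Warden goes to the dry ground with crate M1.  [the marsh camp: crate M3, crate R3, crate R6 | the dry ground: crate K7, crate M1, crate R1, crate R5]
8. Warden goes back to the marsh camp alone.  [the marsh camp: crate M3, crate R3, crate R6 | the dry ground: crate K7, crate M1, crate R1, crate R5]
9. Warden goes to the dry ground with crate R6.  [the marsh camp: crate M3, crate R3 | the dry ground: crate K7, crate M1, crate R1, crate R5, crate R6]
10. Warden goes back to the marsh camp with crate K7.  [the marsh camp: crate K7, crate M3, crate R3 | the dry ground: crate M1, crate R1, crate R5, crate R6]
11. Warden goes to the dry ground with crate R3.  [the marsh camp: crate K7, crate M3 | the dry ground: crate M1, crate R1, crate R3, crate R5, crate R6]
12. Warden goes back to the marsh camp alone.  [the marsh camp: crate K7, crate M3 | the dry ground: crate M1, crate R1, crate R3, crate R5, crate R6]
13. Warden goes to the dry ground with crate M3.  [the marsh camp: crate K7 | the dry ground: crate M1, crate M3, crate R1, crate R3, crate R5, crate R6]
14. Warden goes back to the marsh camp alone.  [the marsh camp: crate K7 | the dry ground: crate M1, crate M3, crate R1, crate R3, crate R5, crate R6]
15. Warden goes to the dry ground with crate K7.  [the marsh camp: — | the dry ground: crate K7, crate M1, crate M3, crate R1, crate R3, crate R5, crate R6]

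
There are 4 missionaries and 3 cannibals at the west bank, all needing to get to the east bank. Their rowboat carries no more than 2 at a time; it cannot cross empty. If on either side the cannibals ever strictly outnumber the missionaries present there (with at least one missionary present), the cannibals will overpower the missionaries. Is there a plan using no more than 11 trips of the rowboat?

Yes — this plan uses 11 crossings (≤ 11):
1. 2 cannibals → the east bank.  (the west bank: 4M 1C; the east bank: 0M 2C)
2. 1 cannibal ← the west bank.  (the west bank: 4M 2C; the east bank: 0M 1C)
3. 2 cannibals → the east bank.  (the west bank: 4M 0C; the east bank: 0M 3C)
4. 1 cannibal ← the west bank.  (the west bank: 4M 1C; the east bank: 0M 2C)
5. 2 missionaries → the east bank.  (the west bank: 2M 1C; the east bank: 2M 2C)
6. 1 cannibal ← the west bank.  (the west bank: 2M 2C; the east bank: 2M 1C)
7. 1 missionary and 1 cannibal → the east bank.  (the west bank: 1M 1C; the east bank: 3M 2C)
8. 1 missionary ← the west bank.  (the west bank: 2M 1C; the east bank: 2M 2C)
9. 1 missionary and 1 cannibal → the east bank.  (the west bank: 1M 0C; the east bank: 3M 3C)
10. 1 cannibal ← the west bank.  (the west bank: 1M 1C; the east bank: 3M 2C)
11. 1 missionary and 1 cannibal → the east bank.  (the west bank: 0M 0C; the east bank: 4M 3C)

Yes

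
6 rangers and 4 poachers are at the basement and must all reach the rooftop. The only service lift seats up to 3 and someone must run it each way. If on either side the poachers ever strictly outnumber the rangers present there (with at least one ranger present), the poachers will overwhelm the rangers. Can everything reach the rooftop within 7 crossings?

No

Counting alone: each trip to the rooftop takes at most 3 across and each return brings at least 1 back, so after t trips out (and t−1 returns) at most 3t − (t−1) of the 10 are across; that first reaches 10 at t = 5, so at least 9 crossings are needed.
Since 7 < 9, 7 crossings cannot be enough. (The shortest complete plan in fact takes 9:)
1. 2 poachers → the rooftop.  (the basement: 6R 2P; the rooftop: 0R 2P)
2. 1 poacher ← the basement.  (the basement: 6R 3P; the rooftop: 0R 1P)
3. 3 poachers → the rooftop.  (the basement: 6R 0P; the rooftop: 0R 4P)
4. 1 poacher ← the basement.  (the basement: 6R 1P; the rooftop: 0R 3P)
5. 3 rangers → the rooftop.  (the basement: 3R 1P; the rooftop: 3R 3P)
6. 1 poacher ← the basement.  (the basement: 3R 2P; the rooftop: 3R 2P)
7. 1 ranger and 2 poachers → the rooftop.  (the basement: 2R 0P; the rooftop: 4R 4P)
8. 1 poacher ← the basement.  (the basement: 2R 1P; the rooftop: 4R 3P)
9. 2 rangers and 1 poacher → the rooftop.  (the basement: 0R 0P; the rooftop: 6R 4P)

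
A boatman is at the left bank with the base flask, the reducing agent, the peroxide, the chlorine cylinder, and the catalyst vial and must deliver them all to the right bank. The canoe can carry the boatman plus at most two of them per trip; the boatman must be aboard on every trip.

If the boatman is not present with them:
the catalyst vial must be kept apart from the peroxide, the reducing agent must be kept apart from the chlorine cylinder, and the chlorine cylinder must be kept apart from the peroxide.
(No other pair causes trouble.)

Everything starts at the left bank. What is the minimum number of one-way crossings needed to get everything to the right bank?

Counting alone: the boatman can take at most 2 across per trip to the right bank, so moving all 5 needs at least 3 loaded trips out, with a return between consecutive ones — at least 5 crossings.
The plan below uses exactly 5 crossings, so it is optimal:
1. Boatman goes to the right bank with the peroxide and the reducing agent.  [the left bank: the base flask, the catalyst vial, the chlorine cylinder | the right bank: the peroxide, the reducing agent]
2. Boatman goes back to the left bank alone.  [the left bank: the base flask, the catalyst vial, the chlorine cylinder | the right bank: the peroxide, the reducing agent]
3. Boatman goes to the right bank with the base flask.  [the left bank: the catalyst vial, the chlorine cylinder | the right bank: the base flask, the peroxide, the reducing agent]
4. Boatman goes back to the left bank alone.  [the left bank: the catalyst vial, the chlorine cylinder | the right bank: the base flask, the peroxide, the reducing agent]
5. Boatman goes to the right bank with the catalyst vial and the chlorine cylinder.  [the left bank: — | the right bank: the base flask, the catalyst vial, the chlorine cylinder, the peroxide, the reducing agent]

5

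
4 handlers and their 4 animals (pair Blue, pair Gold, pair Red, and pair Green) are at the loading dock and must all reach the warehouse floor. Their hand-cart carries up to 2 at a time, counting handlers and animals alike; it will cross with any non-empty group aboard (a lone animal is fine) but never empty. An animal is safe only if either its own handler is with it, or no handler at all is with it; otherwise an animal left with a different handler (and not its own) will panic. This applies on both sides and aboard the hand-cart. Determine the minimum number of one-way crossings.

Following every safe sequence of crossings from the start, the most of the 8 that can be at the warehouse floor as the hand-cart arrives there on crossings 1, 3, 5 is 2, 3, 4 respectively; the best ever achieved is 4 of 8.
From crossing 7 on, no configuration arises that was not already reachable earlier: only 44 distinct safe configurations (who is on which side, and where the hand-cart is) can ever be reached, none of them has everyone across, and every continuation just revisits them. So no valid plan exists.

impossible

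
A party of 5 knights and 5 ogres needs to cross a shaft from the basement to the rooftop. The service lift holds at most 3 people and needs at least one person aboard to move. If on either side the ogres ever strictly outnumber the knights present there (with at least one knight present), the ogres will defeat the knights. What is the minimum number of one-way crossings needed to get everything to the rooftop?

Counting alone: each trip to the rooftop takes at most 3 across and each return brings at least 1 back, so after t trips out (and t−1 returns) at most 3t − (t−1) of the 10 are across; that first reaches 10 at t = 5, so at least 9 crossings are needed.
The safety rule pushes this higher. Following every safe sequence of crossings, the most of the 10 that can be at the rooftop as the service lift arrives there on crossing 9 is 9 — never all 10.
So no plan with fewer than 11 crossings exists, and this one achieves 11:
1. 2 ogres → the rooftop.  (the basement: 5K 3O; the rooftop: 0K 2O)
2. 1 ogre ← the basement.  (the basement: 5K 4O; the rooftop: 0K 1O)
3. 3 ogres → the rooftop.  (the basement: 5K 1O; the rooftop: 0K 4O)
4. 1 ogre ← the basement.  (the basement: 5K 2O; the rooftop: 0K 3O)
5. 3 knights → the rooftop.  (the basement: 2K 2O; the rooftop: 3K 3O)
6. 1 knight and 1 ogre ← the basement.  (the basement: 3K 3O; the rooftop: 2K 2O)
7. 3 knights → the rooftop.  (the basement: 0K 3O; the rooftop: 5K 2O)
8. 1 ogre ← the basement.  (the basement: 0K 4O; the rooftop: 5K 1O)
9. 2 ogres → the rooftop.  (the basement: 0K 2O; the rooftop: 5K 3O)
10. 1 ogre ← the basement.  (the basement: 0K 3O; the rooftop: 5K 2O)
11. 3 ogres → the rooftop.  (the basement: 0K 0O; the rooftop: 5K 5O)

11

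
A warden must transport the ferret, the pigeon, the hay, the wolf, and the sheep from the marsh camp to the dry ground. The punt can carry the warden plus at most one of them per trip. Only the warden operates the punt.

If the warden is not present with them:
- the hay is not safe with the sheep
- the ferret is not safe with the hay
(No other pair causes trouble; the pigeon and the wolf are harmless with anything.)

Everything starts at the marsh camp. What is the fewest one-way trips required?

Counting alone: the warden can take at most 1 across per trip to the dry ground, so moving all 5 needs at least 5 loaded trips out, with a return between consecutive ones — at least 9 crossings.
The safety rule pushes this higher. Following every safe sequence of crossings, the most of the 5 that can be at the dry ground as the punt arrives there on crossing 9 is 4 — never all 5.
So no plan with fewer than 11 crossings exists, and this one achieves 11:
1. Warden goes to the dry ground with the hay.  [the marsh camp: the ferret, the pigeon, the sheep, the wolf | the dry ground: the hay]
2. Warden goes back to the marsh camp alone.  [the marsh camp: the ferret, the pigeon, the sheep, the wolf | the dry ground: the hay]
3. Warden goes to the dry ground with the ferret.  [the marsh camp: the pigeon, the sheep, the wolf | the dry ground: the ferret, the hay]
4. Warden goes back to the marsh camp with the hay.  [the marsh camp: the hay, the pigeon, the sheep, the wolf | the dry ground: the ferret]
5. Warden goes to the dry ground with the sheep.  [the marsh camp: the hay, the pigeon, the wolf | the dry ground: the ferret, the sheep]
6. Warden goes back to the marsh camp alone.  [the marsh camp: the hay, the pigeon, the wolf | the dry ground: the ferret, the sheep]
7. Warden goes to the dry ground with the pigeon.  [the marsh camp: the hay, the wolf | the dry ground: the ferret, the pigeon, the sheep]
8. Warden goes back to the marsh camp alone.  [the marsh camp: the hay, the wolf | the dry ground: the ferret, the pigeon, the sheep]
9. Warden goes to the dry ground with the wolf.  [the marsh camp: the hay | the dry ground: the ferret, the pigeon, the sheep, the wolf]
10. Warden goes back to the marsh camp alone.  [the marsh camp: the hay | the dry ground: the ferret, the pigeon, the sheep, the wolf]
11. Warden goes to the dry ground with the hay.  [the marsh camp: — | the dry ground: the ferret, the hay, the pigeon, the sheep, the wolf]

11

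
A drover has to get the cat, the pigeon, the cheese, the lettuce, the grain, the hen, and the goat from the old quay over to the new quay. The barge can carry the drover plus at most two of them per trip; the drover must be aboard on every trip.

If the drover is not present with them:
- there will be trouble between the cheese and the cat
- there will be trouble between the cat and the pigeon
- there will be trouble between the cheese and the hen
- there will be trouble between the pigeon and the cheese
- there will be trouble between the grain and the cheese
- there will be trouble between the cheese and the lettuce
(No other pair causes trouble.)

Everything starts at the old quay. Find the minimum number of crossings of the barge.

11

Counting alone: the drover can take at most 2 across per trip to the new quay, so moving all 7 needs at least 4 loaded trips out, with a return between consecutive ones — at least 7 crossings.
The safety rule pushes this higher. Following every safe sequence of crossings, the most of the 7 that can be at the new quay as the barge arrives there on crossings 7, 9 is 5, 6 respectively — never all 7.
So no plan with fewer than 11 crossings exists, and this one achieves 11:
1. Drover goes to the new quay with the cat and the cheese.  [the old quay: the goat, the grain, the hen, the lettuce, the pigeon | the new quay: the cat, the cheese]
2. Drover goes back to the old quay with the cat.  [the old quay: the cat, the goat, the grain, the hen, the lettuce, the pigeon | the new quay: the cheese]
3. Drover goes to the new quay with the cat and the lettuce.  [the old quay: the goat, the grain, the hen, the pigeon | the new quay: the cat, the cheese, the lettuce]
4. Drover goes back to the old quay with the cheese.  [the old quay: the cheese, the goat, the grain, the hen, the pigeon | the new quay: the cat, the lettuce]
5. Drover goes to the new quay with the cheese and the grain.  [the old quay: the goat, the hen, the pigeon | the new quay: the cat, the cheese, the grain, the lettuce]
6. Drover goes back to the old quay with the cheese.  [the old quay: the cheese, the goat, the hen, the pigeon | the new quay: the cat, the grain, the lettuce]
7. Drover goes to the new quay with the hen and the pigeon.  [the old quay: the cheese, the goat | the new quay: the cat, the grain, the hen, the lettuce, the pigeon]
8. Drover goes back to the old quay with the cat.  [the old quay: the cat, the cheese, the goat | the new quay: the grain, the hen, the lettuce, the pigeon]
9. Drover goes to the new quay with the cat and the goat.  [the old quay: the cheese | the new quay: the cat, the goat, the grain, the hen, the lettuce, the pigeon]
10. Drover goes back to the old quay with the cat.  [the old quay: the cat, the cheese | the new quay: the goat, the grain, the hen, the lettuce, the pigeon]
11. Drover goes to the new quay with the cat and the cheese.  [the old quay: — | the new quay: the cat, the cheese, the goat, the grain, the hen, the lettuce, the pigeon]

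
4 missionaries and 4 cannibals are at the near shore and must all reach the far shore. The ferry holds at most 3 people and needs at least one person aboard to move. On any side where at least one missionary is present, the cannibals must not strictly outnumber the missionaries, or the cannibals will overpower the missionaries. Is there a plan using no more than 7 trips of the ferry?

No

Counting alone: each trip to the far shore takes at most 3 across and each return brings at least 1 back, so after t trips out (and t−1 returns) at most 3t − (t−1) of the 8 are across; that first reaches 8 at t = 4, so at least 7 crossings are needed.
The safety rule pushes this higher. Following every safe sequence of crossings, the most of the 8 that can be at the far shore as the ferry arrives there on crossing 7 is 7 — never all 8.
So the move cannot be finished within 7 crossings. (The shortest complete plan takes 9:)
1. 2 cannibals → the far shore.  (the near shore: 4M 2C; the far shore: 0M 2C)
2. 1 cannibal ← the near shore.  (the near shore: 4M 3C; the far shore: 0M 1C)
3. 3 cannibals → the far shore.  (the near shore: 4M 0C; the far shore: 0M 4C)
4. 1 cannibal ← the near shore.  (the near shore: 4M 1C; the far shore: 0M 3C)
5. 3 missionaries → the far shore.  (the near shore: 1M 1C; the far shore: 3M 3C)
6. 1 missionary and 1 cannibal ← the near shore.  (the near shore: 2M 2C; the far shore: 2M 2C)
7. 2 missionaries → the far shore.  (the near shore: 0M 2C; the far shore: 4M 2C)
8. 1 cannibal ← the near shore.  (the near shore: 0M 3C; the far shore: 4M 1C)
9. 3 cannibals → the far shore.  (the near shore: 0M 0C; the far shore: 4M 4C)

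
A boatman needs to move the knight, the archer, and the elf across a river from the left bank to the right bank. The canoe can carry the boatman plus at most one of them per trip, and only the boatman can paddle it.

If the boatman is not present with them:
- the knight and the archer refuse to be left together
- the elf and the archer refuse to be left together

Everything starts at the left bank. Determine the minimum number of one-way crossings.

7

Counting alone: the boatman can take at most 1 across per trip to the right bank, so moving all 3 needs at least 3 loaded trips out, with a return between consecutive ones — at least 5 crossings.
The safety rule pushes this higher. Following every safe sequence of crossings, the most of the 3 that can be at the right bank as the canoe arrives there on crossing 5 is 2 — never all 3.
So no plan with fewer than 7 crossings exists, and this one achieves 7:
1. Boatman goes to the right bank with the archer.
2. Boatman goes back to the left bank alone.
3. Boatman goes to the right bank with the knight.
4. Boatman goes back to the left bank with the archer.
5. Boatman goes to the right bank with the elf.
6. Boatman goes back to the left bank alone.
7. Boatman goes to the right bank with the archer.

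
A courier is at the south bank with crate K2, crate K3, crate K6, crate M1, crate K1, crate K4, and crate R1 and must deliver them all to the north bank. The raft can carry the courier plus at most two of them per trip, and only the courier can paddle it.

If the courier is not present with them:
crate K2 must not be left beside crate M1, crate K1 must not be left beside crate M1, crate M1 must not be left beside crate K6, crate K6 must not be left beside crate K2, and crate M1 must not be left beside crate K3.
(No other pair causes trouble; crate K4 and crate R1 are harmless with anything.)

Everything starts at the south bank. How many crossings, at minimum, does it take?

Counting alone: the courier can take at most 2 across per trip to the north bank, so moving all 7 needs at least 4 loaded trips out, with a return between consecutive ones — at least 7 crossings.
The safety rule pushes this higher. Following every safe sequence of crossings, the most of the 7 that can be at the north bank as the raft arrives there on crossings 7, 9 is 5, 6 respectively — never all 7.
So no plan with fewer than 11 crossings exists, and this one achieves 11:
1. Courier goes to the north bank with crate K2 and crate M1.
2. Courier goes back to the south bank with crate K2.
3. Courier goes to the north bank with crate K2 and crate K3.
4. Courier goes back to the south bank with crate M1.
5. Courier goes to the north bank with crate K1 and crate K6.
6. Courier goes back to the south bank with crate K2.
7. Courier goes to the north bank with crate K2 and crate K4.
8. Courier goes back to the south bank with crate K2.
9. Courier goes to the north bank with crate K2 and crate R1.
10. Courier goes back to the south bank with crate K2.
11. Courier goes to the north bank with crate K2 and crate M1.

11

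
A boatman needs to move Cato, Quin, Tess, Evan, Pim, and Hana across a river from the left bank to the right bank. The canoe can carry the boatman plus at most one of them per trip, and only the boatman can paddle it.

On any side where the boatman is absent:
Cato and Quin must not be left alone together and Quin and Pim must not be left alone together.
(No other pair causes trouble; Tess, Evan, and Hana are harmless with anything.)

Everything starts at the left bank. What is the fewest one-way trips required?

Counting alone: the boatman can take at most 1 across per trip to the right bank, so moving all 6 needs at least 6 loaded trips out, with a return between consecutive ones — at least 11 crossings.
The safety rule pushes this higher. Following every safe sequence of crossings, the most of the 6 that can be at the right bank as the canoe arrives there on crossing 11 is 5 — never all 6.
So no plan with fewer than 13 crossings exists, and this one achieves 13:
1. Boatman goes to the right bank with Quin.  [the left bank: Cato, Evan, Hana, Pim, Tess | the right bank: Quin]
2. Boatman goes back to the left bank alone.  [the left bank: Cato, Evan, Hana, Pim, Tess | the right bank: Quin]
3. Boatman goes to the right bank with Cato.  [the left bank: Evan, Hana, Pim, Tess | the right bank: Cato, Quin]
4. Boatman goes back to the left bank with Quin.  [the left bank: Evan, Hana, Pim, Quin, Tess | the right bank: Cato]
5. Boatman goes to the right bank with Pim.  [the left bank: Evan, Hana, Quin, Tess | the right bank: Cato, Pim]
6. Boatman goes back to the left bank alone.  [the left bank: Evan, Hana, Quin, Tess | the right bank: Cato, Pim]
7. Boatman goes to the right bank with Tess.  [the left bank: Evan, Hana, Quin | the right bank: Cato, Pim, Tess]
8. Boatman goes back to the left bank alone.  [the left bank: Evan, Hana, Quin | the right bank: Cato, Pim, Tess]
9. Boatman goes to the right bank with Evan.  [the left bank: Hana, Quin | the right bank: Cato, Evan, Pim, Tess]
10. Boatman goes back to the left bank alone.  [the left bank: Hana, Quin | the right bank: Cato, Evan, Pim, Tess]
11. Boatman goes to the right bank with Hana.  [the left bank: Quin | the right bank: Cato, Evan, Hana, Pim, Tess]
12. Boatman goes back to the left bank alone.  [the left bank: Quin | the right bank: Cato, Evan, Hana, Pim, Tess]
13. Boatman goes to the right bank with Quin.  [the left bank: — | the right bank: Cato, Evan, Hana, Pim, Quin, Tess]

13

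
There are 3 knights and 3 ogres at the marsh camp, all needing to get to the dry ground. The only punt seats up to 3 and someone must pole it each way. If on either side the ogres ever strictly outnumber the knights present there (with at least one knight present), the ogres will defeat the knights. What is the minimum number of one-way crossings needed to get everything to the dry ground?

5

Counting alone: each trip to the dry ground takes at most 3 across and each return brings at least 1 back, so after t trips out (and t−1 returns) at most 3t − (t−1) of the 6 are across; that first reaches 6 at t = 3, so at least 5 crossings are needed.
The plan below uses exactly 5 crossings, so it is optimal:
1. 2 ogres → the dry ground.  (the marsh camp: 3K 1O; the dry ground: 0K 2O)
2. 1 ogre ← the marsh camp.  (the marsh camp: 3K 2O; the dry ground: 0K 1O)
3. 3 knights → the dry ground.  (the marsh camp: 0K 2O; the dry ground: 3K 1O)
4. 1 ogre ← the marsh camp.  (the marsh camp: 0K 3O; the dry ground: 3K 0O)
5. 3 ogres → the dry ground.  (the marsh camp: 0K 0O; the dry ground: 3K 3O)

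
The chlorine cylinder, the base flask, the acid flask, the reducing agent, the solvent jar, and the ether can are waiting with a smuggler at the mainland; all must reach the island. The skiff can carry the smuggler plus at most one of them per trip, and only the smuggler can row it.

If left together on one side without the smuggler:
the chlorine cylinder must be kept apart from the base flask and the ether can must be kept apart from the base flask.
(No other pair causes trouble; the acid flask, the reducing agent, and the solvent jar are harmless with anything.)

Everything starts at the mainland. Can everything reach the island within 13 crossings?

Yes — this plan uses 13 crossings (≤ 13):
1. Smuggler goes to the island with the base flask.
2. Smuggler goes back to the mainland alone.
3. Smuggler goes to the island with the chlorine cylinder.
4. Smuggler goes back to the mainland with the base flask.
5. Smuggler goes to the island with the ether can.
6. Smuggler goes back to the mainland alone.
7. Smuggler goes to the island with the acid flask.
8. Smuggler goes back to the mainland alone.
9. Smuggler goes to the island with the reducing agent.
10. Smuggler goes back to the mainland alone.
11. Smuggler goes to the island with the solvent jar.
12. Smuggler goes back to the mainland alone.
13. Smuggler goes to the island with the base flask.

Yes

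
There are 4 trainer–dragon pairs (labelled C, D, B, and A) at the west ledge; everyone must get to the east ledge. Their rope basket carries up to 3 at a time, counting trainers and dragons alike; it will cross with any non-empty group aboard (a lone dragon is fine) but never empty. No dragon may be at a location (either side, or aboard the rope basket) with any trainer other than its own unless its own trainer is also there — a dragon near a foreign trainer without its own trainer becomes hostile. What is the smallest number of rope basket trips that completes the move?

9

Counting alone: each trip to the east ledge takes at most 3 across and each return brings at least 1 back, so after t trips out (and t−1 returns) at most 3t − (t−1) of the 8 are across; that first reaches 8 at t = 4, so at least 7 crossings are needed.
The safety rule pushes this higher. Following every safe sequence of crossings, the most of the 8 that can be at the east ledge as the rope basket arrives there on crossing 7 is 7 — never all 8.
So no plan with fewer than 9 crossings exists, and this one achieves 9:
1. dragon C and trainer C cross → the east ledge.
2. trainer C crosses ← the west ledge.
3. dragon D, trainer C, and trainer D cross → the east ledge.
4. dragon C and trainer C cross ← the west ledge.
5. trainer A, trainer B, and trainer C cross → the east ledge.
6. dragon D crosses ← the west ledge.
7. dragon C and dragon D cross → the east ledge.
8. dragon C crosses ← the west ledge.
9. dragon A, dragon B, and dragon C cross → the east ledge.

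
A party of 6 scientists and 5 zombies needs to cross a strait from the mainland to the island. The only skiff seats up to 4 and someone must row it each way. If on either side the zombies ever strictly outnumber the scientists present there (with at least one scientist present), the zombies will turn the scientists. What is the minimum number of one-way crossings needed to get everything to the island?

7

Counting alone: each trip to the island takes at most 4 across and each return brings at least 1 back, so after t trips out (and t−1 returns) at most 4t − (t−1) of the 11 are across; that first reaches 11 at t = 4, so at least 7 crossings are needed.
The plan below uses exactly 7 crossings, so it is optimal:
1. 2 zombies → the island.  (the mainland: 6S 3Z; the island: 0S 2Z)
2. 1 zombie ← the mainland.  (the mainland: 6S 4Z; the island: 0S 1Z)
3. 4 zombies → the island.  (the mainland: 6S 0Z; the island: 0S 5Z)
4. 1 zombie ← the mainland.  (the mainland: 6S 1Z; the island: 0S 4Z)
5. 4 scientists → the island.  (the mainland: 2S 1Z; the island: 4S 4Z)
6. 1 zombie ← the mainland.  (the mainland: 2S 2Z; the island: 4S 3Z)
7. 2 scientists and 2 zombies → the island.  (the mainland: 0S 0Z; the island: 6S 5Z)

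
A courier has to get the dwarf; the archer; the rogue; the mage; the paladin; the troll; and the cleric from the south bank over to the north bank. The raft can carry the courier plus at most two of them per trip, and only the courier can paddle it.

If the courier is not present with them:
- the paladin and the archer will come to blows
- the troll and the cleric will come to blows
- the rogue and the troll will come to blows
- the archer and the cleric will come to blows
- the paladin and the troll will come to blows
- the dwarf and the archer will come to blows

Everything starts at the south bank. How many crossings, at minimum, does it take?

Counting alone: the courier can take at most 2 across per trip to the north bank, so moving all 7 needs at least 4 loaded trips out, with a return between consecutive ones — at least 7 crossings.
The safety rule pushes this higher. Following every safe sequence of crossings, the most of the 7 that can be at the north bank as the raft arrives there on crossing 7 is 6 — never all 7.
So no plan with fewer than 9 crossings exists, and this one achieves 9:
1. Courier goes to the north bank with the archer and the troll.  [the south bank: the cleric, the dwarf, the mage, the paladin, the rogue | the north bank: the archer, the troll]
2. Courier goes back to the south bank alone.  [the south bank: the cleric, the dwarf, the mage, the paladin, the rogue | the north bank: the archer, the troll]
3. Courier goes to the north bank with the dwarf.  [the south bank: the cleric, the mage, the paladin, the rogue | the north bank: the archer, the dwarf, the troll]
4. Courier goes back to the south bank with the archer.  [the south bank: the archer, the cleric, the mage, the paladin, the rogue | the north bank: the dwarf, the troll]
5. Courier goes to the north bank with the cleric and the paladin.  [the south bank: the archer, the mage, the rogue | the north bank: the cleric, the dwarf, the paladin, the troll]
6. Courier goes back to the south bank with the troll.  [the south bank: the archer, the mage, the rogue, the troll | the north bank: the cleric, the dwarf, the paladin]
7. Courier goes to the north bank with the mage and the rogue.  [the south bank: the archer, the troll | the north bank: the cleric, the dwarf, the mage, the paladin, the rogue]
8. Courier goes back to the south bank alone.  [the south bank: the archer, the troll | the north bank: the cleric, the dwarf, the mage, the paladin, the rogue]
9. Courier goes to the north bank with the archer and the troll.  [the south bank: — | the north bank: the archer, the cleric, the dwarf, the mage, the paladin, the rogue, the troll]

9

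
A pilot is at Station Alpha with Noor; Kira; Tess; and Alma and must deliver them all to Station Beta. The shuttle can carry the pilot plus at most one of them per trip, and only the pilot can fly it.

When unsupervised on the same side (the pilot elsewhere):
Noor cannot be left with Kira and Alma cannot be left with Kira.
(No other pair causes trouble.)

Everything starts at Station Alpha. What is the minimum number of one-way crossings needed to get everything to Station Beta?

Counting alone: the pilot can take at most 1 across per trip to Station Beta, so moving all 4 needs at least 4 loaded trips out, with a return between consecutive ones — at least 7 crossings.
The safety rule pushes this higher. Following every safe sequence of crossings, the most of the 4 that can be at Station Beta as the shuttle arrives there on crossing 7 is 3 — never all 4.
So no plan with fewer than 9 crossings exists, and this one achieves 9:
1. Pilot goes to Station Beta with Kira.  [Station Alpha: Alma, Noor, Tess | Station Beta: Kira]
2. Pilot goes back to Station Alpha alone.  [Station Alpha: Alma, Noor, Tess | Station Beta: Kira]
3. Pilot goes to Station Beta with Noor.  [Station Alpha: Alma, Tess | Station Beta: Kira, Noor]
4. Pilot goes back to Station Alpha with Kira.  [Station Alpha: Alma, Kira, Tess | Station Beta: Noor]
5. Pilot goes to Station Beta with Alma.  [Station Alpha: Kira, Tess | Station Beta: Alma, Noor]
6. Pilot goes back to Station Alpha alone.  [Station Alpha: Kira, Tess | Station Beta: Alma, Noor]
7. Pilot goes to Station Beta with Tess.  [Station Alpha: Kira | Station Beta: Alma, Noor, Tess]
8. Pilot goes back to Station Alpha alone.  [Station Alpha: Kira | Station Beta: Alma, Noor, Tess]
9. Pilot goes to Station Beta with Kira.  [Station Alpha: — | Station Beta: Alma, Kira, Noor, Tess]

9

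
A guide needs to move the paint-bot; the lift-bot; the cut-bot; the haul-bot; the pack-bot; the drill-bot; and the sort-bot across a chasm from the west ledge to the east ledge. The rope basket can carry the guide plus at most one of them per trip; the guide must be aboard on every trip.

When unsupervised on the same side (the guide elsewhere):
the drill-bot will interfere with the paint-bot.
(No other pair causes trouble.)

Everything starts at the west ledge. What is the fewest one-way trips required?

Counting alone: the guide can take at most 1 across per trip to the east ledge, so moving all 7 needs at least 7 loaded trips out, with a return between consecutive ones — at least 13 crossings.
The plan below uses exactly 13 crossings, so it is optimal:
1. Guide goes to the east ledge with the paint-bot.  [the west ledge: the cut-bot, the drill-bot, the haul-bot, the lift-bot, the pack-bot, the sort-bot | the east ledge: the paint-bot]
2. Guide goes back to the west ledge alone.  [the west ledge: the cut-bot, the drill-bot, the haul-bot, the lift-bot, the pack-bot, the sort-bot | the east ledge: the paint-bot]
3. Guide goes to the east ledge with the lift-bot.  [the west ledge: the cut-bot, the drill-bot, the haul-bot, the pack-bot, the sort-bot | the east ledge: the lift-bot, the paint-bot]
4. Guide goes back to the west ledge alone.  [the west ledge: the cut-bot, the drill-bot, the haul-bot, the pack-bot, the sort-bot | the east ledge: the lift-bot, the paint-bot]
5. Guide goes to the east ledge with the cut-bot.  [the west ledge: the drill-bot, the haul-bot, the pack-bot, the sort-bot | the east ledge: the cut-bot, the lift-bot, the paint-bot]
6. Guide goes back to the west ledge alone.  [the west ledge: the drill-bot, the haul-bot, the pack-bot, the sort-bot | the east ledge: the cut-bot, the lift-bot, the paint-bot]
7. Guide goes to the east ledge with the haul-bot.  [the west ledge: the drill-bot, the pack-bot, the sort-bot | the east ledge: the cut-bot, the haul-bot, the lift-bot, the paint-bot]
8. Guide goes back to the west ledge alone.  [the west ledge: the drill-bot, the pack-bot, the sort-bot | the east ledge: the cut-bot, the haul-bot, the lift-bot, the paint-bot]
9. Guide goes to the east ledge with the pack-bot.  [the west ledge: the drill-bot, the sort-bot | the east ledge: the cut-bot, the haul-bot, the lift-bot, the pack-bot, the paint-bot]
10. Guide goes back to the west ledge alone.  [the west ledge: the drill-bot, the sort-bot | the east ledge: the cut-bot, the haul-bot, the lift-bot, the pack-bot, the paint-bot]
11. Guide goes to the east ledge with the sort-bot.  [the west ledge: the drill-bot | the east ledge: the cut-bot, the haul-bot, the lift-bot, the pack-bot, the paint-bot, the sort-bot]
12. Guide goes back to the west ledge alone.  [the west ledge: the drill-bot | the east ledge: the cut-bot, the haul-bot, the lift-bot, the pack-bot, the paint-bot, the sort-bot]
13. Guide goes to the east ledge with the drill-bot.  [the west ledge: — | the east ledge: the cut-bot, the drill-bot, the haul-bot, the lift-bot, the pack-bot, the paint-bot, the sort-bot]

13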